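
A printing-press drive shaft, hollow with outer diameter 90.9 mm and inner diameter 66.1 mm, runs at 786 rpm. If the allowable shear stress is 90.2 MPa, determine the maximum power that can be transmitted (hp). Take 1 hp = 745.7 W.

J = π(d_o⁴ − d_i⁴)/32 = π(0.0909⁴ − 0.0661⁴)/32 = 4.829×10^-6 m⁴.
T_max = τ_allow·J/r = 9.02×10^7 × 4.829×10^-6 / 0.0455 = 9583 N·m.
ω = 2π·786/60 = 82.31 rad/s, so P_max = T_max·ω = 7.888×10^5 W.

1060 hp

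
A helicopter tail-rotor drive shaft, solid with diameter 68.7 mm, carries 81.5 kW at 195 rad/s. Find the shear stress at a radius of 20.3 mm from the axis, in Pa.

ω = 195 rad/s, so T = P/ω = 81.5×10³ / 195.0 = 417.9 N·m.
J = πd⁴/32 = π(0.0687)⁴/32 = 2.187×10^-6 m⁴.
Shear stress varies linearly with radius: τ = T·r/J = 417.9 × 0.0203 / 2.187×10^-6 = 3.880×10^6 Pa.

3.88e6 Pa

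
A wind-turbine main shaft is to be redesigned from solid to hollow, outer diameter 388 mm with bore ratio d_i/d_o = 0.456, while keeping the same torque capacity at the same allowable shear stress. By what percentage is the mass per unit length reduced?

Equal τ_max and T ⇒ the solid shaft needs d_s³ = d_o³(1−k⁴), so d_s = 388·(1−0.456⁴)^(1/3) = 382.3 mm.
Area ratio A_h/A_s = d_o²(1−k²)/d_s² = (1−k²)/(1−k⁴)^(2/3) = 0.8158.
Mass saving = 1 − 0.8158 = 18.4 %.

18.4 %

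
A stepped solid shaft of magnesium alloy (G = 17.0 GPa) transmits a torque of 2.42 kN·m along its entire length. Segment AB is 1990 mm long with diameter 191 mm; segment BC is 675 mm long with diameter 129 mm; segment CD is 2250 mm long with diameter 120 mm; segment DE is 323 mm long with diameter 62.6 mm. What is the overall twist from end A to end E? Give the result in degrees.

J_AB = π(0.191)⁴/32 = 1.31×10^-4 m⁴; J_BC = π(0.129)⁴/32 = 2.72×10^-5 m⁴; J_CD = π(0.120)⁴/32 = 2.04×10^-5 m⁴; J_DE = π(0.0626)⁴/32 = 1.51×10^-6 m⁴.
θ = (T/G)·Σ L_i/J_i = (2420/17.0×10⁹)·(1.99/1.31×10^-4 + 0.675/2.72×10^-5 + 2.25/2.04×10^-5 + 0.323/1.51×10^-6) = 0.05193 rad.

2.98°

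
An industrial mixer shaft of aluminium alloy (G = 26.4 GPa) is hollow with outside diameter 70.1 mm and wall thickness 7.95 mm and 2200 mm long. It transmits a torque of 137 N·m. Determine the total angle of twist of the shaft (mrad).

7.49 mrad

J = π(d_o⁴ − d_i⁴)/32 = π(0.0701⁴ − 0.0542⁴)/32 = 1.523×10^-6 m⁴.
θ = T·L/(G·J) = 137.0 × 2.20 / (26.4×10⁹ × 1.523×10^-6) = 7.494×10^-3 rad.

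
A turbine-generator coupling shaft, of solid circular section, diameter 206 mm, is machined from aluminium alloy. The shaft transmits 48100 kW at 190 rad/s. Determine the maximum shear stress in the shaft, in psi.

21400 psi

ω = 190 rad/s, so T = P/ω = 48100×10³ / 190.0 = 253200 N·m.
J = πd⁴/32 = π(0.206)⁴/32 = 1.768×10^-4 m⁴.
τ_max = T·r/J = 253200 × 0.103 / 1.768×10^-4 = 1.475×10^8 Pa.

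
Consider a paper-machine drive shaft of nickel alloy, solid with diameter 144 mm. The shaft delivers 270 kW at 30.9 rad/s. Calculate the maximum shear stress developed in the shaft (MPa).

ω = 30.9 rad/s, so T = P/ω = 270×10³ / 30.90 = 8738 N·m.
J = πd⁴/32 = π(0.144)⁴/32 = 4.221×10^-5 m⁴.
τ_max = T·r/J = 8738 × 0.0720 / 4.221×10^-5 = 1.490×10^7 Pa.

14.9 MPa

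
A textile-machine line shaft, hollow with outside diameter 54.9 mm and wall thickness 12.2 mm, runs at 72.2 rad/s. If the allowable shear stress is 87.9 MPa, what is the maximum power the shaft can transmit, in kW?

J = π(d_o⁴ − d_i⁴)/32 = π(0.0549⁴ − 0.0305⁴)/32 = 8.069×10^-7 m⁴.
T_max = τ_allow·J/r = 8.79×10^7 × 8.069×10^-7 / 0.0274 = 2584 N·m.
ω = 72.2 rad/s, so P_max = T_max·ω = 1.866×10^5 W.

187 kW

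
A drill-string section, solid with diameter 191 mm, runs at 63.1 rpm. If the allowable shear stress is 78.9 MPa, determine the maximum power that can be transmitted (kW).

J = πd⁴/32 = π(0.191)⁴/32 = 1.307×10^-4 m⁴.
T_max = τ_allow·J/r = 7.89×10^7 × 1.307×10^-4 / 0.0955 = 107900 N·m.
ω = 2π·63.1/60 = 6.608 rad/s, so P_max = T_max·ω = 7.133×10^5 W.

713 kW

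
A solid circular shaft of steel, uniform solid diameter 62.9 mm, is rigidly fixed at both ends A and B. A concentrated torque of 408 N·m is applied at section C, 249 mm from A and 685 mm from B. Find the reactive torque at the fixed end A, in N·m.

299 N·m

With uniform GJ and both ends fixed, compatibility θ_AC = θ_CB gives T_A·a = T_B·b, together with T_A + T_B = T₀.
T_A = T₀·b/(a+b) = 408.0·685/934.0 = 299.2 N·m; T_B = 108.8 N·m.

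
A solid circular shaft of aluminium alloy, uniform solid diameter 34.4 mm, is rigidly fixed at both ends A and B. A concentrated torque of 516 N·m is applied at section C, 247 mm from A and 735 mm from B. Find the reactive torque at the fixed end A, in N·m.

386 N·m

With uniform GJ and both ends fixed, compatibility θ_AC = θ_CB gives T_A·a = T_B·b, together with T_A + T_B = T₀.
T_A = T₀·b/(a+b) = 516.0·735/982.0 = 386.2 N·m; T_B = 129.8 N·m.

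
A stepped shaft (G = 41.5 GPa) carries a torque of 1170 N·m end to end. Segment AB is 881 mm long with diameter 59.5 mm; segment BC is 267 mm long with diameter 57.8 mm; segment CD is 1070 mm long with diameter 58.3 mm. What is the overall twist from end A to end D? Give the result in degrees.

J_AB = π(0.0595)⁴/32 = 1.23×10^-6 m⁴; J_BC = π(0.0578)⁴/32 = 1.10×10^-6 m⁴; J_CD = π(0.0583)⁴/32 = 1.13×10^-6 m⁴.
θ = (T/G)·Σ L_i/J_i = (1170/41.5×10⁹)·(0.881/1.23×10^-6 + 0.267/1.10×10^-6 + 1.07/1.13×10^-6) = 0.05365 rad.

3.07°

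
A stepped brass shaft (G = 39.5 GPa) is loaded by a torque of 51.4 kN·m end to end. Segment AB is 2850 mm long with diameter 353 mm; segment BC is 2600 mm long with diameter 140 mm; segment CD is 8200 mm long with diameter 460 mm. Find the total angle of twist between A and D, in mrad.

94.6 mrad

J_AB = π(0.353)⁴/32 = 1.52×10^-3 m⁴; J_BC = π(0.140)⁴/32 = 3.77×10^-5 m⁴; J_CD = π(0.460)⁴/32 = 4.40×10^-3 m⁴.
θ = (T/G)·Σ L_i/J_i = (51400/39.5×10⁹)·(2.85/1.52×10^-3 + 2.60/3.77×10^-5 + 8.20/4.40×10^-3) = 0.09457 rad.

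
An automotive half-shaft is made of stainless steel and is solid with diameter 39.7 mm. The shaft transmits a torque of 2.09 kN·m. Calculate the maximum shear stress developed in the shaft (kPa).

170000 kPa

J = πd⁴/32 = π(0.0397)⁴/32 = 2.439×10^-7 m⁴.
τ_max = T·r/J = 2090 × 0.0199 / 2.439×10^-7 = 1.701×10^8 Pa.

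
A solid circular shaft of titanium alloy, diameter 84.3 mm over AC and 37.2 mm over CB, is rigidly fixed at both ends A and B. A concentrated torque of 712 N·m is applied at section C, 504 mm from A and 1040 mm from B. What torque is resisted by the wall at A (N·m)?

699 N·m

Compatibility: T_A·a/J_AC = T_B·b/J_CB with T_A + T_B = T₀.
J_AC = 4.96×10^-6 m⁴, J_CB = 1.88×10^-7 m⁴, so T_A = T₀·(J_AC/a)/((J_AC/a)+(J_CB/b)) = 699.2 N·m, T_B = 12.85 N·m.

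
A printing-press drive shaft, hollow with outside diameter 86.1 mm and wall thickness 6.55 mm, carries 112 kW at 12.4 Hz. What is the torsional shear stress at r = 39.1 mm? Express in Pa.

2.16e7 Pa

ω = 2π·12.4 = 77.91 rad/s, so T = P/ω = 112×10³ / 77.91 = 1438 N·m.
J = π(d_o⁴ − d_i⁴)/32 = π(0.0861⁴ − 0.0730⁴)/32 = 2.607×10^-6 m⁴.
Shear stress varies linearly with radius: τ = T·r/J = 1438 × 0.0391 / 2.607×10^-6 = 2.156×10^7 Pa.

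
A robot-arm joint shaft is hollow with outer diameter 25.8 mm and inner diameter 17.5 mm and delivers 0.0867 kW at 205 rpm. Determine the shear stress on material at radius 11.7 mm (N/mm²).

ω = 2π·205/60 = 21.47 rad/s, so T = P/ω = 0.0867×10³ / 21.47 = 4.039 N·m.
J = π(d_o⁴ − d_i⁴)/32 = π(0.0258⁴ − 0.0175⁴)/32 = 3.429×10^-8 m⁴.
Shear stress varies linearly with radius: τ = T·r/J = 4.039 × 0.0117 / 3.429×10^-8 = 1.378×10^6 Pa.

1.38 N/mm²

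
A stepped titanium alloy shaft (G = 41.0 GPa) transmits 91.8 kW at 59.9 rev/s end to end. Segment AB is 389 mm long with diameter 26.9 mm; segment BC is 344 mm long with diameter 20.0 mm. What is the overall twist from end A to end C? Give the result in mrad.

ω = 2π·59.9 = 376.4 rad/s, so T = P/ω = 91.8×10³ / 376.4 = 243.9 N·m.
J_AB = π(0.0269)⁴/32 = 5.14×10^-8 m⁴; J_BC = π(0.0200)⁴/32 = 1.57×10^-8 m⁴.
θ = (T/G)·Σ L_i/J_i = (243.9/41.0×10⁹)·(0.389/5.14×10^-8 + 0.344/1.57×10^-8) = 0.1753 rad.

175 mrad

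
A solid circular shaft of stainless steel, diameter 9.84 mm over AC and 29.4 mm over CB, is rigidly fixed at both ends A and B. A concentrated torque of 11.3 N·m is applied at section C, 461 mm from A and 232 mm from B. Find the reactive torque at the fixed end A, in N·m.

0.0709 N·m

Compatibility: T_A·a/J_AC = T_B·b/J_CB with T_A + T_B = T₀.
J_AC = 9.20×10^-10 m⁴, J_CB = 7.33×10^-8 m⁴, so T_A = T₀·(J_AC/a)/((J_AC/a)+(J_CB/b)) = 0.07091 N·m, T_B = 11.23 N·m.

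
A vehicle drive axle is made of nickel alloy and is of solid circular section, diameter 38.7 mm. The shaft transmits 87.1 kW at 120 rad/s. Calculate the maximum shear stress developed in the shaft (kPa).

ω = 120 rad/s, so T = P/ω = 87.1×10³ / 120.0 = 725.8 N·m.
J = πd⁴/32 = π(0.0387)⁴/32 = 2.202×10^-7 m⁴.
τ_max = T·r/J = 725.8 × 0.0194 / 2.202×10^-7 = 6.378×10^7 Pa.

63800 kPa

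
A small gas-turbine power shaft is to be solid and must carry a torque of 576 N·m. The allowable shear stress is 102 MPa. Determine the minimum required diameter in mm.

30.6 mm

For a solid shaft τ_max = 16T/(πd³), so d = (16T/(π τ_allow))^(1/3) = (16·576.0/(π·1.02×10^8))^(1/3) = 0.03064 m.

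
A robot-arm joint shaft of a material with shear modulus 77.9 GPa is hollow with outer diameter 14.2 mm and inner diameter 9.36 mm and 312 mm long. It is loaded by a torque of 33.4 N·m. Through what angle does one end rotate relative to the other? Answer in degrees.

2.37°

J = π(d_o⁴ − d_i⁴)/32 = π(0.0142⁴ − 0.00936⁴)/32 = 3.238×10^-9 m⁴.
θ = T·L/(G·J) = 33.40 × 0.312 / (77.9×10⁹ × 3.238×10^-9) = 0.04131 rad.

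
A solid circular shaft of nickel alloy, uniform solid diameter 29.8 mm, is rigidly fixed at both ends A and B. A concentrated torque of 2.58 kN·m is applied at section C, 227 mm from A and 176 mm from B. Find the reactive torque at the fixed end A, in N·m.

1130 N·m

With uniform GJ and both ends fixed, compatibility θ_AC = θ_CB gives T_A·a = T_B·b, together with T_A + T_B = T₀.
T_A = T₀·b/(a+b) = 2580·176/403.0 = 1127 N·m; T_B = 1453 N·m.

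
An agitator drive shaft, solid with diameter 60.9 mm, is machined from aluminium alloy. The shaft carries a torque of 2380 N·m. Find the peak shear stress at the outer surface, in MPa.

J = πd⁴/32 = π(0.0609)⁴/32 = 1.350×10^-6 m⁴.
τ_max = T·r/J = 2380 × 0.0304 / 1.350×10^-6 = 5.367×10^7 Pa.

53.7 MPa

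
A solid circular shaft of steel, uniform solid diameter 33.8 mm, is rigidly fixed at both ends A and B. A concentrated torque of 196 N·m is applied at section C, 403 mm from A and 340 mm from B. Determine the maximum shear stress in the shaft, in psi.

2030 psi

With uniform GJ and both ends fixed, compatibility θ_AC = θ_CB gives T_A·a = T_B·b, together with T_A + T_B = T₀.
T_A = T₀·b/(a+b) = 196.0·340/743.0 = 89.69 N·m; T_B = 106.3 N·m.
τ in each portion: τ_AC = 1.18×10^7 Pa, τ_CB = 1.40×10^7 Pa; maximum is in CB.
τ_max = T_CB·r/J = 106.3·0.0169/1.28×10^-7 = 1.402×10^7 Pa.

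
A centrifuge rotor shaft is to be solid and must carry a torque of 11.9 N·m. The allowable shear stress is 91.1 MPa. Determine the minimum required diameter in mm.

8.73 mm

For a solid shaft τ_max = 16T/(πd³), so d = (16T/(π τ_allow))^(1/3) = (16·11.90/(π·9.11×10^7))^(1/3) = 0.008730 m.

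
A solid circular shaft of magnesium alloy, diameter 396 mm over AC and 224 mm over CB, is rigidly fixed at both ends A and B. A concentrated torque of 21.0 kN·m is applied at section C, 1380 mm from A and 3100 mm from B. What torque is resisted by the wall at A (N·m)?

20100 N·m

Compatibility: T_A·a/J_AC = T_B·b/J_CB with T_A + T_B = T₀.
J_AC = 2.41×10^-3 m⁴, J_CB = 2.47×10^-4 m⁴, so T_A = T₀·(J_AC/a)/((J_AC/a)+(J_CB/b)) = 20080 N·m, T_B = 915.4 N·m.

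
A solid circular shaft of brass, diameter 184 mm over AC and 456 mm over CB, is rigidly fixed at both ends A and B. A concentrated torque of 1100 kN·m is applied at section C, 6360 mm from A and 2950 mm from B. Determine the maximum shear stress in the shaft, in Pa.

Compatibility: T_A·a/J_AC = T_B·b/J_CB with T_A + T_B = T₀.
J_AC = 1.13×10^-4 m⁴, J_CB = 4.24×10^-3 m⁴, so T_A = T₀·(J_AC/a)/((J_AC/a)+(J_CB/b)) = 13360 N·m, T_B = 1.087e6 N·m.
τ in each portion: τ_AC = 1.09×10^7 Pa, τ_CB = 5.84×10^7 Pa; maximum is in CB.
τ_max = T_CB·r/J = 1.087e6·0.228/4.24×10^-3 = 5.837×10^7 Pa.

5.84e7 Pa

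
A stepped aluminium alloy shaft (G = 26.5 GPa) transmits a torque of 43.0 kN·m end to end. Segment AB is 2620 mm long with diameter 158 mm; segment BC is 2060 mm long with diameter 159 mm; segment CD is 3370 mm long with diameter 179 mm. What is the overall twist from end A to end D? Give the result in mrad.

J_AB = π(0.158)⁴/32 = 6.12×10^-5 m⁴; J_BC = π(0.159)⁴/32 = 6.27×10^-5 m⁴; J_CD = π(0.179)⁴/32 = 1.01×10^-4 m⁴.
θ = (T/G)·Σ L_i/J_i = (43000/26.5×10⁹)·(2.62/6.12×10^-5 + 2.06/6.27×10^-5 + 3.37/1.01×10^-4) = 0.1770 rad.

177 mrad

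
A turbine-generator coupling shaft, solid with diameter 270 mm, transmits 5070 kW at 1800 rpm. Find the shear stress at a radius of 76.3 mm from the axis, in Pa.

ω = 2π·1800/60 = 188.5 rad/s, so T = P/ω = 5070×10³ / 188.5 = 26900 N·m.
J = πd⁴/32 = π(0.270)⁴/32 = 5.217×10^-4 m⁴.
Shear stress varies linearly with radius: τ = T·r/J = 26900 × 0.0763 / 5.217×10^-4 = 3.933×10^6 Pa.

3.93e6 Pa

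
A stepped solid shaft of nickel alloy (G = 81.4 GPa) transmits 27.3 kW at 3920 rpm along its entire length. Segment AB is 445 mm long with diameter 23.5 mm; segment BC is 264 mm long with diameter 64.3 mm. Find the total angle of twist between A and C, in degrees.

ω = 2π·3920/60 = 410.5 rad/s, so T = P/ω = 27.3×10³ / 410.5 = 66.50 N·m.
J_AB = π(0.0235)⁴/32 = 2.99×10^-8 m⁴; J_BC = π(0.0643)⁴/32 = 1.68×10^-6 m⁴.
θ = (T/G)·Σ L_i/J_i = (66.50/81.4×10⁹)·(0.445/2.99×10^-8 + 0.264/1.68×10^-6) = 0.01227 rad.

0.703°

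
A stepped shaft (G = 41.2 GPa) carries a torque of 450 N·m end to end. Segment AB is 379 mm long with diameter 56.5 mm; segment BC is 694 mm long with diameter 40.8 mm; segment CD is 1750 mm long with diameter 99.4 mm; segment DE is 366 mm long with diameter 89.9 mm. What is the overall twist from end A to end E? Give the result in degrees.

J_AB = π(0.0565)⁴/32 = 1.00×10^-6 m⁴; J_BC = π(0.0408)⁴/32 = 2.72×10^-7 m⁴; J_CD = π(0.0994)⁴/32 = 9.58×10^-6 m⁴; J_DE = π(0.0899)⁴/32 = 6.41×10^-6 m⁴.
θ = (T/G)·Σ L_i/J_i = (450.0/41.2×10⁹)·(0.379/1.00×10^-6 + 0.694/2.72×10^-7 + 1.75/9.58×10^-6 + 0.366/6.41×10^-6) = 0.03462 rad.

1.98°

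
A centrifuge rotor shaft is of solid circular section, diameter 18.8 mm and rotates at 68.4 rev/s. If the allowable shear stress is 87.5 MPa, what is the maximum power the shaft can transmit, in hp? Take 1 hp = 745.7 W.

J = πd⁴/32 = π(0.0188)⁴/32 = 1.226×10^-8 m⁴.
T_max = τ_allow·J/r = 8.75×10^7 × 1.226×10^-8 / 0.00940 = 114.2 N·m.
ω = 2π·68.4 = 429.8 rad/s, so P_max = T_max·ω = 4.906×10^4 W.

65.8 hp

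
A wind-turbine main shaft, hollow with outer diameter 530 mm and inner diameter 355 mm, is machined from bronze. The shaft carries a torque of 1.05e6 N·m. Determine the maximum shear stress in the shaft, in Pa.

4.50e7 Pa

J = π(d_o⁴ − d_i⁴)/32 = π(0.530⁴ − 0.355⁴)/32 = 6.187×10^-3 m⁴.
τ_max = T·r/J = 1.050e6 × 0.265 / 6.187×10^-3 = 4.497×10^7 Pa.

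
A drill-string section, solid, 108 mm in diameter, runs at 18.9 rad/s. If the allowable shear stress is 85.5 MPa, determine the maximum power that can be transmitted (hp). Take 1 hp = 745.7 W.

J = πd⁴/32 = π(0.108)⁴/32 = 1.336×10^-5 m⁴.
T_max = τ_allow·J/r = 8.55×10^7 × 1.336×10^-5 / 0.0540 = 21150 N·m.
ω = 18.9 rad/s, so P_max = T_max·ω = 3.997×10^5 W.

536 hp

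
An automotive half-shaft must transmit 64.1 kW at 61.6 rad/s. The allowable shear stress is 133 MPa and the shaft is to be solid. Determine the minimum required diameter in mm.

34.2 mm

ω = 61.6 rad/s, so T = P/ω = 64.1×10³ / 61.60 = 1041 N·m.
For a solid shaft τ_max = 16T/(πd³), so d = (16T/(π τ_allow))^(1/3) = (16·1041/(π·1.33×10^8))^(1/3) = 0.03416 m.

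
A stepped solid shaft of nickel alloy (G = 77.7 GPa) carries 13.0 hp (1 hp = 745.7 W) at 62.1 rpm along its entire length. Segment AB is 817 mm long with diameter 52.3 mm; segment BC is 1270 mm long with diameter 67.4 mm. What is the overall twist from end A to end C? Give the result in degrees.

ω = 2π·62.1/60 = 6.503 rad/s, so T = P/ω = 13.0×745.7 / 6.503 = 1491 N·m.
J_AB = π(0.0523)⁴/32 = 7.35×10^-7 m⁴; J_BC = π(0.0674)⁴/32 = 2.03×10^-6 m⁴.
θ = (T/G)·Σ L_i/J_i = (1491/77.7×10⁹)·(0.817/7.35×10^-7 + 1.27/2.03×10^-6) = 0.03337 rad.

1.91°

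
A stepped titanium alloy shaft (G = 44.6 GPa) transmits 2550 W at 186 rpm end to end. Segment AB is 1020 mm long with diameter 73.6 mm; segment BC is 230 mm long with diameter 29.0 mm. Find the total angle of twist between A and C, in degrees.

0.617°

ω = 2π·186/60 = 19.48 rad/s, so T = P/ω = 2550 / 19.48 = 130.9 N·m.
J_AB = π(0.0736)⁴/32 = 2.88×10^-6 m⁴; J_BC = π(0.0290)⁴/32 = 6.94×10^-8 m⁴.
θ = (T/G)·Σ L_i/J_i = (130.9/44.6×10⁹)·(1.02/2.88×10^-6 + 0.230/6.94×10^-8) = 0.01076 rad.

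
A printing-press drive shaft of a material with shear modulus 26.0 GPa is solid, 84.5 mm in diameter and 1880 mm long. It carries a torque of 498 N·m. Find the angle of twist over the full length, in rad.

0.00719 rad

J = πd⁴/32 = π(0.0845)⁴/32 = 5.005×10^-6 m⁴.
θ = T·L/(G·J) = 498.0 × 1.88 / (26.0×10⁹ × 5.005×10^-6) = 7.194×10^-3 rad.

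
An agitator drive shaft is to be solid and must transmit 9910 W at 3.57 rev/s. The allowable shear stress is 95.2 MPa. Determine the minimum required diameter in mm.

28.7 mm

ω = 2π·3.57 = 22.43 rad/s, so T = P/ω = 9910 / 22.43 = 441.8 N·m.
For a solid shaft τ_max = 16T/(πd³), so d = (16T/(π τ_allow))^(1/3) = (16·441.8/(π·9.52×10^7))^(1/3) = 0.02870 m.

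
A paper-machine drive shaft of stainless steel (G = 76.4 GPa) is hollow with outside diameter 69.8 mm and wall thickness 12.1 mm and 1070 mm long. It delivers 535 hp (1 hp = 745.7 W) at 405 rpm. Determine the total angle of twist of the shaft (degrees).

3.96°

ω = 2π·405/60 = 42.41 rad/s, so T = P/ω = 535×745.7 / 42.41 = 9407 N·m.
J = π(d_o⁴ − d_i⁴)/32 = π(0.0698⁴ − 0.0456⁴)/32 = 1.906×10^-6 m⁴.
θ = T·L/(G·J) = 9407 × 1.07 / (76.4×10⁹ × 1.906×10^-6) = 0.06912 rad.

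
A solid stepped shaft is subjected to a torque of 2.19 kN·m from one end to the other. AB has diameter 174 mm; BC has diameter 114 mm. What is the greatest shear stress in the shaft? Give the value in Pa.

Under the same torque, τ_max = 16T/(πd³) is largest where d is smallest — segment BC (d = 114 mm).
τ_max = 16·2190/(π·(0.114)³) = 7.528×10^6 Pa.

7.53e6 Pa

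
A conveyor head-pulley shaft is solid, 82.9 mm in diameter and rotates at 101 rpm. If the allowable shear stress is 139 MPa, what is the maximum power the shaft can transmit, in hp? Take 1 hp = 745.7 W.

221 hp

J = πd⁴/32 = π(0.0829)⁴/32 = 4.637×10^-6 m⁴.
T_max = τ_allow·J/r = 1.39×10^8 × 4.637×10^-6 / 0.0415 = 15550 N·m.
ω = 2π·101/60 = 10.58 rad/s, so P_max = T_max·ω = 1.645×10^5 W.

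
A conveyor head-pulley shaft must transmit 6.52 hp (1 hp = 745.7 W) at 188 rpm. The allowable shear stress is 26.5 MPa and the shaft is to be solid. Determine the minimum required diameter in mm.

36.2 mm

ω = 2π·188/60 = 19.69 rad/s, so T = P/ω = 6.52×745.7 / 19.69 = 247.0 N·m.
For a solid shaft τ_max = 16T/(πd³), so d = (16T/(π τ_allow))^(1/3) = (16·247.0/(π·2.65×10^7))^(1/3) = 0.03621 m.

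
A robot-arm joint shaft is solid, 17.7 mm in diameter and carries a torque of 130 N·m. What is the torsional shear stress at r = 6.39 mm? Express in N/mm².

86.2 N/mm²

J = πd⁴/32 = π(0.0177)⁴/32 = 9.636×10^-9 m⁴.
Shear stress varies linearly with radius: τ = T·r/J = 130.0 × 0.00639 / 9.636×10^-9 = 8.621×10^7 Pa.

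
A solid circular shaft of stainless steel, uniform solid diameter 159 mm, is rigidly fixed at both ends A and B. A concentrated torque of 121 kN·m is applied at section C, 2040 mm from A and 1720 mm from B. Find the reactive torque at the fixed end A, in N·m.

55400 N·m

With uniform GJ and both ends fixed, compatibility θ_AC = θ_CB gives T_A·a = T_B·b, together with T_A + T_B = T₀.
T_A = T₀·b/(a+b) = 121000·1720/3760 = 55350 N·m; T_B = 65650 N·m.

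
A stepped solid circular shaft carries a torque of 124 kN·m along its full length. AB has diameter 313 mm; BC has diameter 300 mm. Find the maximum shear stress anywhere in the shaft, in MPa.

23.4 MPa

Under the same torque, τ_max = 16T/(πd³) is largest where d is smallest — segment BC (d = 300 mm).
τ_max = 16·124000/(π·(0.300)³) = 2.339×10^7 Pa.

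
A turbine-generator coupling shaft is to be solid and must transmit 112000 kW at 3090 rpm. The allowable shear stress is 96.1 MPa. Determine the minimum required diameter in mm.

ω = 2π·3090/60 = 323.6 rad/s, so T = P/ω = 112000×10³ / 323.6 = 346100 N·m.
For a solid shaft τ_max = 16T/(πd³), so d = (16T/(π τ_allow))^(1/3) = (16·346100/(π·9.61×10^7))^(1/3) = 0.2637 m.

264 mm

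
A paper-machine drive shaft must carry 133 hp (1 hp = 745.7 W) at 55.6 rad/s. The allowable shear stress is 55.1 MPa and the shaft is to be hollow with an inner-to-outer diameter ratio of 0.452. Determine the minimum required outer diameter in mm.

ω = 55.6 rad/s, so T = P/ω = 133×745.7 / 55.60 = 1784 N·m.
For a hollow shaft with d_i/d_o = 0.452: τ_max = 16T/(π d_o³ (1−k⁴)), so d_o = [16T/(π τ_allow (1−k⁴))]^(1/3) = [16·1784/(π·5.51×10^7·0.9583)]^(1/3) = 0.05562 m.

55.6 mm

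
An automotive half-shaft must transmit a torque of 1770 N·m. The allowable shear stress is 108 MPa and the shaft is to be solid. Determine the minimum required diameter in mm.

43.7 mm

For a solid shaft τ_max = 16T/(πd³), so d = (16T/(π τ_allow))^(1/3) = (16·1770/(π·1.08×10^8))^(1/3) = 0.04370 m.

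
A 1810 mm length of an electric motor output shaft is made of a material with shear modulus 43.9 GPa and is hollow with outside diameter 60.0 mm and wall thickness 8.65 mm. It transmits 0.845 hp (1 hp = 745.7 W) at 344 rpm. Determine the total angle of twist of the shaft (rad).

ω = 2π·344/60 = 36.02 rad/s, so T = P/ω = 0.845×745.7 / 36.02 = 17.49 N·m.
J = π(d_o⁴ − d_i⁴)/32 = π(0.0600⁴ − 0.0427⁴)/32 = 9.460×10^-7 m⁴.
θ = T·L/(G·J) = 17.49 × 1.81 / (43.9×10⁹ × 9.460×10^-7) = 7.624×10^-4 rad.

7.62e-4 rad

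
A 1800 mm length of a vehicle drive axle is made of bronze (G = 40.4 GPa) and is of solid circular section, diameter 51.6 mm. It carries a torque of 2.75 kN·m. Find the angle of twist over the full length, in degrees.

10.1°

J = πd⁴/32 = π(0.0516)⁴/32 = 6.960×10^-7 m⁴.
θ = T·L/(G·J) = 2750 × 1.80 / (40.4×10⁹ × 6.960×10^-7) = 0.1760 rad.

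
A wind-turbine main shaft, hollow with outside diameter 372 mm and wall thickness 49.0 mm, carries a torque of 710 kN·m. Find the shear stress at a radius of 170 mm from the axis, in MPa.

J = π(d_o⁴ − d_i⁴)/32 = π(0.372⁴ − 0.274⁴)/32 = 1.327×10^-3 m⁴.
Shear stress varies linearly with radius: τ = T·r/J = 710000 × 0.170 / 1.327×10^-3 = 9.098×10^7 Pa.

91.0 MPa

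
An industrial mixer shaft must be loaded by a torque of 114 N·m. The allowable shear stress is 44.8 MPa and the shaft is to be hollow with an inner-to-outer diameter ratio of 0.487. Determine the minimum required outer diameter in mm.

For a hollow shaft with d_i/d_o = 0.487: τ_max = 16T/(π d_o³ (1−k⁴)), so d_o = [16T/(π τ_allow (1−k⁴))]^(1/3) = [16·114.0/(π·4.48×10^7·0.9438)]^(1/3) = 0.02395 m.

23.9 mm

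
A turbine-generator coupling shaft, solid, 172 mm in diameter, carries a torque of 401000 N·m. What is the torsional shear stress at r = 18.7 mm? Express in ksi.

12.7 ksi

J = πd⁴/32 = π(0.172)⁴/32 = 8.592×10^-5 m⁴.
Shear stress varies linearly with radius: τ = T·r/J = 401000 × 0.0187 / 8.592×10^-5 = 8.727×10^7 Pa.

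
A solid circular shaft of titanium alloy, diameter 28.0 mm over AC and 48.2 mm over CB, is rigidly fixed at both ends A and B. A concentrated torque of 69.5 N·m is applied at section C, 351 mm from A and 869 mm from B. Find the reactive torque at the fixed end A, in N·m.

Compatibility: T_A·a/J_AC = T_B·b/J_CB with T_A + T_B = T₀.
J_AC = 6.03×10^-8 m⁴, J_CB = 5.30×10^-7 m⁴, so T_A = T₀·(J_AC/a)/((J_AC/a)+(J_CB/b)) = 15.29 N·m, T_B = 54.21 N·m.

15.3 N·m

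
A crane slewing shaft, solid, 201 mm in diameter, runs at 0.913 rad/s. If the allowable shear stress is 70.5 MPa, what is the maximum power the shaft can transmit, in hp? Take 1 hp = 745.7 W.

J = πd⁴/32 = π(0.201)⁴/32 = 1.602×10^-4 m⁴.
T_max = τ_allow·J/r = 7.05×10^7 × 1.602×10^-4 / 0.101 = 112400 N·m.
ω = 0.913 rad/s, so P_max = T_max·ω = 1.026×10^5 W.

138 hp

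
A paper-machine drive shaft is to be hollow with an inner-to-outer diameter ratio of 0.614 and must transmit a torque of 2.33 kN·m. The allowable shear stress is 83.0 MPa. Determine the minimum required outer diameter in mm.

55.0 mm

For a hollow shaft with d_i/d_o = 0.614: τ_max = 16T/(π d_o³ (1−k⁴)), so d_o = [16T/(π τ_allow (1−k⁴))]^(1/3) = [16·2330/(π·8.30×10^7·0.8579)]^(1/3) = 0.05503 m.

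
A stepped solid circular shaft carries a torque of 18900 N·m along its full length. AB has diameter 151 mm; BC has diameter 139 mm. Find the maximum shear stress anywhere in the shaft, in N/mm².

35.8 N/mm²

Under the same torque, τ_max = 16T/(πd³) is largest where d is smallest — segment BC (d = 139 mm).
τ_max = 16·18900/(π·(0.139)³) = 3.584×10^7 Pa.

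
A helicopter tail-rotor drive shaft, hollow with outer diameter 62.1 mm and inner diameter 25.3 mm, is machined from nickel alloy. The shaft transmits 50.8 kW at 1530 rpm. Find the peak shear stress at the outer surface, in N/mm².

ω = 2π·1530/60 = 160.2 rad/s, so T = P/ω = 50.8×10³ / 160.2 = 317.1 N·m.
J = π(d_o⁴ − d_i⁴)/32 = π(0.0621⁴ − 0.0253⁴)/32 = 1.420×10^-6 m⁴.
τ_max = T·r/J = 317.1 × 0.0311 / 1.420×10^-6 = 6.934×10^6 Pa.

6.93 N/mm²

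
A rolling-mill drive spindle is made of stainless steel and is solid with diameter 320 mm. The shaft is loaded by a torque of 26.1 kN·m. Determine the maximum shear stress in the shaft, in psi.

588 psi

J = πd⁴/32 = π(0.320)⁴/32 = 1.029×10^-3 m⁴.
τ_max = T·r/J = 26100 × 0.160 / 1.029×10^-3 = 4.057×10^6 Pa.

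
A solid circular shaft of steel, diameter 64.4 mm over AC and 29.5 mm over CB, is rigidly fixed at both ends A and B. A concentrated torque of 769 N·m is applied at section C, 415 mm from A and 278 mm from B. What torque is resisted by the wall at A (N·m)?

Compatibility: T_A·a/J_AC = T_B·b/J_CB with T_A + T_B = T₀.
J_AC = 1.69×10^-6 m⁴, J_CB = 7.44×10^-8 m⁴, so T_A = T₀·(J_AC/a)/((J_AC/a)+(J_CB/b)) = 721.6 N·m, T_B = 47.43 N·m.

722 N·m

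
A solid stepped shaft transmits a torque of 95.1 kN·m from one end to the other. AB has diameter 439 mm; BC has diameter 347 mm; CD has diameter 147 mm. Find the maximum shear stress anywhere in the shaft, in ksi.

22.1 ksi

Under the same torque, τ_max = 16T/(πd³) is largest where d is smallest — segment CD (d = 147 mm).
τ_max = 16·95100/(π·(0.147)³) = 1.525×10^8 Pa.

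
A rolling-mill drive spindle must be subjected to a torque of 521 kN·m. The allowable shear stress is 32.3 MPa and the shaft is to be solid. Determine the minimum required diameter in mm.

435 mm

For a solid shaft τ_max = 16T/(πd³), so d = (16T/(π τ_allow))^(1/3) = (16·521000/(π·3.23×10^7))^(1/3) = 0.4347 m.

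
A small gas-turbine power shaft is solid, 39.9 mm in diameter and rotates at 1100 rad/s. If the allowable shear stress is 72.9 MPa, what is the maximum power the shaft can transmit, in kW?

1000 kW

J = πd⁴/32 = π(0.0399)⁴/32 = 2.488×10^-7 m⁴.
T_max = τ_allow·J/r = 7.29×10^7 × 2.488×10^-7 / 0.0199 = 909.2 N·m.
ω = 1100 rad/s, so P_max = T_max·ω = 1.000×10^6 W.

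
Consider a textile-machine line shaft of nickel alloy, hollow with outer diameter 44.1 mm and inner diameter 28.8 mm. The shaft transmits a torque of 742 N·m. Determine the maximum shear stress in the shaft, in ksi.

7.81 ksi

J = π(d_o⁴ − d_i⁴)/32 = π(0.0441⁴ − 0.0288⁴)/32 = 3.038×10^-7 m⁴.
τ_max = T·r/J = 742.0 × 0.0221 / 3.038×10^-7 = 5.386×10^7 Pa.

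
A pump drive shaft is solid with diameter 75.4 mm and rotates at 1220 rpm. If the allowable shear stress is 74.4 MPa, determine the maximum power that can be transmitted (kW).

800 kW

J = πd⁴/32 = π(0.0754)⁴/32 = 3.173×10^-6 m⁴.
T_max = τ_allow·J/r = 7.44×10^7 × 3.173×10^-6 / 0.0377 = 6262 N·m.
ω = 2π·1220/60 = 127.8 rad/s, so P_max = T_max·ω = 8.000×10^5 W.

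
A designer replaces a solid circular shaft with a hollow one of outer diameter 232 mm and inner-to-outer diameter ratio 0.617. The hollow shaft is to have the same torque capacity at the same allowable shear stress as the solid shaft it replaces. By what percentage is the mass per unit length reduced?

Equal τ_max and T ⇒ the solid shaft needs d_s³ = d_o³(1−k⁴), so d_s = 232·(1−0.617⁴)^(1/3) = 220.2 mm.
Area ratio A_h/A_s = d_o²(1−k²)/d_s² = (1−k²)/(1−k⁴)^(2/3) = 0.6874.
Mass saving = 1 − 0.6874 = 31.3 %.

31.3 %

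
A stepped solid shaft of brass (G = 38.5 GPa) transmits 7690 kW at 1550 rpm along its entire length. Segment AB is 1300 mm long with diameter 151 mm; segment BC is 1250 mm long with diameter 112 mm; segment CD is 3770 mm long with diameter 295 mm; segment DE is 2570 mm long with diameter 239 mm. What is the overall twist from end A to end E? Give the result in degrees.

ω = 2π·1550/60 = 162.3 rad/s, so T = P/ω = 7690×10³ / 162.3 = 47380 N·m.
J_AB = π(0.151)⁴/32 = 5.10×10^-5 m⁴; J_BC = π(0.112)⁴/32 = 1.54×10^-5 m⁴; J_CD = π(0.295)⁴/32 = 7.44×10^-4 m⁴; J_DE = π(0.239)⁴/32 = 3.20×10^-4 m⁴.
θ = (T/G)·Σ L_i/J_i = (47380/38.5×10⁹)·(1.30/5.10×10^-5 + 1.25/1.54×10^-5 + 3.77/7.44×10^-4 + 2.57/3.20×10^-4) = 0.1470 rad.

8.42°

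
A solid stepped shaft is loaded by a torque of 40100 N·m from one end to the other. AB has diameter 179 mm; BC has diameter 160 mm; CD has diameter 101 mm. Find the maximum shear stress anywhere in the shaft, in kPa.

Under the same torque, τ_max = 16T/(πd³) is largest where d is smallest — segment CD (d = 101 mm).
τ_max = 16·40100/(π·(0.101)³) = 1.982×10^8 Pa.

198000 kPa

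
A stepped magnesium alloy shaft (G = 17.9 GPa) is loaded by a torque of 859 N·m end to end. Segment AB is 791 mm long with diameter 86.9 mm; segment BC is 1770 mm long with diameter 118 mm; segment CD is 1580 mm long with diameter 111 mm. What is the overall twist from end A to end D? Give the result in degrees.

0.936°

J_AB = π(0.0869)⁴/32 = 5.60×10^-6 m⁴; J_BC = π(0.118)⁴/32 = 1.90×10^-5 m⁴; J_CD = π(0.111)⁴/32 = 1.49×10^-5 m⁴.
θ = (T/G)·Σ L_i/J_i = (859.0/17.9×10⁹)·(0.791/5.60×10^-6 + 1.77/1.90×10^-5 + 1.58/1.49×10^-5) = 0.01633 rad.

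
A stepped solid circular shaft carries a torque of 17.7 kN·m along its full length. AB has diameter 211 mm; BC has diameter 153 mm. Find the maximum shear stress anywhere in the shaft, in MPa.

Under the same torque, τ_max = 16T/(πd³) is largest where d is smallest — segment BC (d = 153 mm).
τ_max = 16·17700/(π·(0.153)³) = 2.517×10^7 Pa.

25.2 MPa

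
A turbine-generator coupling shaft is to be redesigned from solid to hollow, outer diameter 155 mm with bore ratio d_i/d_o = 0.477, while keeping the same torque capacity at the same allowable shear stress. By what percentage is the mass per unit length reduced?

20.0 %

Equal τ_max and T ⇒ the solid shaft needs d_s³ = d_o³(1−k⁴), so d_s = 155·(1−0.477⁴)^(1/3) = 152.3 mm.
Area ratio A_h/A_s = d_o²(1−k²)/d_s² = (1−k²)/(1−k⁴)^(2/3) = 0.8003.
Mass saving = 1 − 0.8003 = 20.0 %.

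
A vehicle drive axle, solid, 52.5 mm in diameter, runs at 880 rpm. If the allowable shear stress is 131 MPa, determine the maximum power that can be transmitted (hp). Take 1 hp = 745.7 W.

460 hp

J = πd⁴/32 = π(0.0525)⁴/32 = 7.458×10^-7 m⁴.
T_max = τ_allow·J/r = 1.31×10^8 × 7.458×10^-7 / 0.0262 = 3722 N·m.
ω = 2π·880/60 = 92.15 rad/s, so P_max = T_max·ω = 3.430×10^5 W.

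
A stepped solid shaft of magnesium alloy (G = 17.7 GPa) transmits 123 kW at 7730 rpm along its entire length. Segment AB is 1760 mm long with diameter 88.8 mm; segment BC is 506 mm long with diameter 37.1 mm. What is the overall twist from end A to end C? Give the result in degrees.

1.48°

ω = 2π·7730/60 = 809.5 rad/s, so T = P/ω = 123×10³ / 809.5 = 151.9 N·m.
J_AB = π(0.0888)⁴/32 = 6.10×10^-6 m⁴; J_BC = π(0.0371)⁴/32 = 1.86×10^-7 m⁴.
θ = (T/G)·Σ L_i/J_i = (151.9/17.7×10⁹)·(1.76/6.10×10^-6 + 0.506/1.86×10^-7) = 0.02583 rad.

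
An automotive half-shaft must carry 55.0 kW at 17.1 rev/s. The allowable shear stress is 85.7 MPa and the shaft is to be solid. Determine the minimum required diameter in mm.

ω = 2π·17.1 = 107.4 rad/s, so T = P/ω = 55.0×10³ / 107.4 = 511.9 N·m.
For a solid shaft τ_max = 16T/(πd³), so d = (16T/(π τ_allow))^(1/3) = (16·511.9/(π·8.57×10^7))^(1/3) = 0.03122 m.

31.2 mm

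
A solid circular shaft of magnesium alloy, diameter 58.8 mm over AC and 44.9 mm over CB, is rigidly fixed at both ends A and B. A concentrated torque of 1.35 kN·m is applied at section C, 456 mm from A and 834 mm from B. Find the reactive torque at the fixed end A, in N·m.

1140 N·m

Compatibility: T_A·a/J_AC = T_B·b/J_CB with T_A + T_B = T₀.
J_AC = 1.17×10^-6 m⁴, J_CB = 3.99×10^-7 m⁴, so T_A = T₀·(J_AC/a)/((J_AC/a)+(J_CB/b)) = 1138 N·m, T_B = 211.6 N·m.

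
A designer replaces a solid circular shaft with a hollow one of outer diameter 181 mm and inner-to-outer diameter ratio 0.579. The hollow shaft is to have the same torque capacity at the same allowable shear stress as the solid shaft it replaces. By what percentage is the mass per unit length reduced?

Equal τ_max and T ⇒ the solid shaft needs d_s³ = d_o³(1−k⁴), so d_s = 181·(1−0.579⁴)^(1/3) = 173.9 mm.
Area ratio A_h/A_s = d_o²(1−k²)/d_s² = (1−k²)/(1−k⁴)^(2/3) = 0.7197.
Mass saving = 1 − 0.7197 = 28.0 %.

28.0 %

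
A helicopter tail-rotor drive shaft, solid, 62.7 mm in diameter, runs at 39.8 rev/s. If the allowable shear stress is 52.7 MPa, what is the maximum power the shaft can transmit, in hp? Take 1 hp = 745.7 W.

855 hp

J = πd⁴/32 = π(0.0627)⁴/32 = 1.517×10^-6 m⁴.
T_max = τ_allow·J/r = 5.27×10^7 × 1.517×10^-6 / 0.0314 = 2551 N·m.
ω = 2π·39.8 = 250.1 rad/s, so P_max = T_max·ω = 6.378×10^5 W.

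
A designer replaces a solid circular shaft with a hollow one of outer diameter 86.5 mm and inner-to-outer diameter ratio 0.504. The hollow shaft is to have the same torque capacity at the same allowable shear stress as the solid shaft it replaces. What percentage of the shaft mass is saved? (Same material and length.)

22.0 %

Equal τ_max and T ⇒ the solid shaft needs d_s³ = d_o³(1−k⁴), so d_s = 86.5·(1−0.504⁴)^(1/3) = 84.60 mm.
Area ratio A_h/A_s = d_o²(1−k²)/d_s² = (1−k²)/(1−k⁴)^(2/3) = 0.7799.
Mass saving = 1 − 0.7799 = 22.0 %.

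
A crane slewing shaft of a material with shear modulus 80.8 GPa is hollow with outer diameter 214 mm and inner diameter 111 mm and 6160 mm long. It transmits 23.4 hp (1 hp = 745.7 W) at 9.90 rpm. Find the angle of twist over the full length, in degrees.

0.385°

ω = 2π·9.90/60 = 1.037 rad/s, so T = P/ω = 23.4×745.7 / 1.037 = 16830 N·m.
J = π(d_o⁴ − d_i⁴)/32 = π(0.214⁴ − 0.111⁴)/32 = 1.910×10^-4 m⁴.
θ = T·L/(G·J) = 16830 × 6.16 / (80.8×10⁹ × 1.910×10^-4) = 6.718×10^-3 rad.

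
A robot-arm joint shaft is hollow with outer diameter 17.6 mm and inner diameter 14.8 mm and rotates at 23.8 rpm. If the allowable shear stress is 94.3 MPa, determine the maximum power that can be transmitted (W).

126 W

J = π(d_o⁴ − d_i⁴)/32 = π(0.0176⁴ − 0.0148⁴)/32 = 4.710×10^-9 m⁴.
T_max = τ_allow·J/r = 9.43×10^7 × 4.710×10^-9 / 0.00880 = 50.47 N·m.
ω = 2π·23.8/60 = 2.492 rad/s, so P_max = T_max·ω = 125.8 W.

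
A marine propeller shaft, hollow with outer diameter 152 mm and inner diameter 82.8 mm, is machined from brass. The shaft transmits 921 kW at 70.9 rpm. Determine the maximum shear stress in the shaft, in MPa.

ω = 2π·70.9/60 = 7.425 rad/s, so T = P/ω = 921×10³ / 7.425 = 124000 N·m.
J = π(d_o⁴ − d_i⁴)/32 = π(0.152⁴ − 0.0828⁴)/32 = 4.779×10^-5 m⁴.
τ_max = T·r/J = 124000 × 0.0760 / 4.779×10^-5 = 1.973×10^8 Pa.

197 MPa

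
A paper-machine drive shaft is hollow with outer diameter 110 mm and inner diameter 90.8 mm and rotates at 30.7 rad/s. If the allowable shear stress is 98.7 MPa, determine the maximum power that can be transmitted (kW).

J = π(d_o⁴ − d_i⁴)/32 = π(0.110⁴ − 0.0908⁴)/32 = 7.700×10^-6 m⁴.
T_max = τ_allow·J/r = 9.87×10^7 × 7.700×10^-6 / 0.0550 = 13820 N·m.
ω = 30.7 rad/s, so P_max = T_max·ω = 4.242×10^5 W.

424 kW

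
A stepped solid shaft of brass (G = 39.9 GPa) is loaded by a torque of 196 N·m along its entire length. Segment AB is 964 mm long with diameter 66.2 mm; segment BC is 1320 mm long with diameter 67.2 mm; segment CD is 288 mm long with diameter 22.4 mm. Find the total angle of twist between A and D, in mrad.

J_AB = π(0.0662)⁴/32 = 1.89×10^-6 m⁴; J_BC = π(0.0672)⁴/32 = 2.00×10^-6 m⁴; J_CD = π(0.0224)⁴/32 = 2.47×10^-8 m⁴.
θ = (T/G)·Σ L_i/J_i = (196.0/39.9×10⁹)·(0.964/1.89×10^-6 + 1.32/2.00×10^-6 + 0.288/2.47×10^-8) = 0.06299 rad.

63.0 mrad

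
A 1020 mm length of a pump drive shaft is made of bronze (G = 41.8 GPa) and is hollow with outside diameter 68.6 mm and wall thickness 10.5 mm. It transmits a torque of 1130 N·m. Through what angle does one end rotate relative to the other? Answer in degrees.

0.946°

J = π(d_o⁴ − d_i⁴)/32 = π(0.0686⁴ − 0.0476⁴)/32 = 1.670×10^-6 m⁴.
θ = T·L/(G·J) = 1130 × 1.02 / (41.8×10⁹ × 1.670×10^-6) = 0.01651 rad.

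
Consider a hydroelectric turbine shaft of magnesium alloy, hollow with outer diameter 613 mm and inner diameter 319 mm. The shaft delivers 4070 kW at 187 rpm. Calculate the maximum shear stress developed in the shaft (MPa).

4.96 MPa

ω = 2π·187/60 = 19.58 rad/s, so T = P/ω = 4070×10³ / 19.58 = 207800 N·m.
J = π(d_o⁴ − d_i⁴)/32 = π(0.613⁴ − 0.319⁴)/32 = 0.01285 m⁴.
τ_max = T·r/J = 207800 × 0.306 / 0.01285 = 4.959×10^6 Pa.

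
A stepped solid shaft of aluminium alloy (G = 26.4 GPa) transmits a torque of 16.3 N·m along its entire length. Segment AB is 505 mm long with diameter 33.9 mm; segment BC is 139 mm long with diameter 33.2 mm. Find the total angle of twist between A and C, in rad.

J_AB = π(0.0339)⁴/32 = 1.30×10^-7 m⁴; J_BC = π(0.0332)⁴/32 = 1.19×10^-7 m⁴.
θ = (T/G)·Σ L_i/J_i = (16.30/26.4×10⁹)·(0.505/1.30×10^-7 + 0.139/1.19×10^-7) = 3.124×10^-3 rad.

0.00312 rad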